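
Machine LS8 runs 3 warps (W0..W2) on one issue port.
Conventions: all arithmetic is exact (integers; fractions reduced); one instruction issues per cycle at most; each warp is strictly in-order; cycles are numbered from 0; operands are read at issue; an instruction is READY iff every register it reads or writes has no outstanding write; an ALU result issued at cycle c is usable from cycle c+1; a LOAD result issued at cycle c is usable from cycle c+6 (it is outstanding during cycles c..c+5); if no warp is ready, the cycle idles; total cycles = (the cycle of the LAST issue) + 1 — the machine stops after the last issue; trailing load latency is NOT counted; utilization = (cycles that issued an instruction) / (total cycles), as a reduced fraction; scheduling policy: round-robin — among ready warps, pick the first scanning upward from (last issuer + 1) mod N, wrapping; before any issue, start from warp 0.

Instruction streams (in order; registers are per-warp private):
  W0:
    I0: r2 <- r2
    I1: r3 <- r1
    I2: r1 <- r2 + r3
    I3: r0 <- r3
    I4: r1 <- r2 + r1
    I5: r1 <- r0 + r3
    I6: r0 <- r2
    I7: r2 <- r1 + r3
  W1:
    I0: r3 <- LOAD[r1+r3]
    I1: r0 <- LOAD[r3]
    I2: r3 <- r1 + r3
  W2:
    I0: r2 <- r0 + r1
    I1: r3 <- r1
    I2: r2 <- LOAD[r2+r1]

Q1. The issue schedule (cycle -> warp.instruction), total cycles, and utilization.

cycle 0: W0.I0
cycle 1: W1.I0
cycle 2: W2.I0
cycle 3: W0.I1
cycle 4: W2.I1
cycle 5: W0.I2
cycle 6: W2.I2
cycle 7: W0.I3
cycle 8: W1.I1
cycle 9: W0.I4
cycle 10: W1.I2
cycle 11: W0.I5
cycle 12: W0.I6
cycle 13: W0.I7

Answer: 14 cycles, utilization 1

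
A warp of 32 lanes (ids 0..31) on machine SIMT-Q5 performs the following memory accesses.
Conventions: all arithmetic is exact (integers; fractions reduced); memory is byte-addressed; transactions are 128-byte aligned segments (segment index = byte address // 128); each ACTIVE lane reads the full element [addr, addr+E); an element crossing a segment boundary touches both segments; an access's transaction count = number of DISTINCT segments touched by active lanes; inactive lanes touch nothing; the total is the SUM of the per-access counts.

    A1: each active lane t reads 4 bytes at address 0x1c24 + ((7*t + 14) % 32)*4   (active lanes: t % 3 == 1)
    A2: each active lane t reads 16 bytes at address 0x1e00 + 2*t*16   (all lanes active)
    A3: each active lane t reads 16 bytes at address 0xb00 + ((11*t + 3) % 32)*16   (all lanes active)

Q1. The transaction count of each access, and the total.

A1: 2 transactions
A2: 8 transactions
A3: 4 transactions

Answer: 2,8,4; total 14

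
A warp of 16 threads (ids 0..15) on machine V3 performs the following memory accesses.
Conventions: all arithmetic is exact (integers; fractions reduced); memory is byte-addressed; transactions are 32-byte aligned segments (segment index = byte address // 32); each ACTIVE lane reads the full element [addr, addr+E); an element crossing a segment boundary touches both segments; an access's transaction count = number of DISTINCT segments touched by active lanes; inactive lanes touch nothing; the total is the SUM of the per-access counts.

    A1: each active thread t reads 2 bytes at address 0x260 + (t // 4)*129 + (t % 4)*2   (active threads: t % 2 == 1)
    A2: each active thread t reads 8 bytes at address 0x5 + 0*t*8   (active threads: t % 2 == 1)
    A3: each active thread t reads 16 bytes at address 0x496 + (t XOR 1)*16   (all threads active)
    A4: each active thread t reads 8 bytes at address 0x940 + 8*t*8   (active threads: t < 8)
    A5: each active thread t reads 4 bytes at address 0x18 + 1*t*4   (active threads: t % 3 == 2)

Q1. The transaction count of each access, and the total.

A1: 4 transactions
A2: 1 transaction
A3: 9 transactions
A4: 8 transactions
A5: 2 transactions

Answer: 4,1,9,8,2; total 24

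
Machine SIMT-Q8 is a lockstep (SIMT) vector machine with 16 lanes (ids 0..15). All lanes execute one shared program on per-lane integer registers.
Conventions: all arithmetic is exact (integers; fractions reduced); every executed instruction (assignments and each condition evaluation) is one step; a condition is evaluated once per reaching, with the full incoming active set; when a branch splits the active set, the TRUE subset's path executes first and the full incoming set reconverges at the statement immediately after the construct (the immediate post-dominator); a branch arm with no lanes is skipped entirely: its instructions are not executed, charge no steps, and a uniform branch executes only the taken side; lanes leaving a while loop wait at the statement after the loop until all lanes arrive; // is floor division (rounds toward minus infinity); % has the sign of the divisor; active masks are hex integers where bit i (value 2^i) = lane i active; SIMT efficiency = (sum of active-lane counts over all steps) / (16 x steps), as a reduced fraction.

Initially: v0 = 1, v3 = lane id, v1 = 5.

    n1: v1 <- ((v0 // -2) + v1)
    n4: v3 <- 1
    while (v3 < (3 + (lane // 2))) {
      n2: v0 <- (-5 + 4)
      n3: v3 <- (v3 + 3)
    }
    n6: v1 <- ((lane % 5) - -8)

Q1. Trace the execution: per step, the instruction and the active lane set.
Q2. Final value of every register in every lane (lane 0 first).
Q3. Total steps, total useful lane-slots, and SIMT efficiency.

step 0: v1 <- ((v0 // -2) + v1)      0xffff
step 1: v3 <- 1                      0xffff
step 2: eval (v3 < (3 + (lane // 2))) 0xffff
step 3: v0 <- (-5 + 4)               0xffff
step 4: v3 <- (v3 + 3)               0xffff
step 5: eval (v3 < (3 + (lane // 2))) 0xffff
step 6: v0 <- (-5 + 4)               0xfff0
step 7: v3 <- (v3 + 3)               0xfff0
step 8: eval (v3 < (3 + (lane // 2))) 0xfff0
step 9: v0 <- (-5 + 4)               0xfc00
step 10: v3 <- (v3 + 3)               0xfc00
step 11: eval (v3 < (3 + (lane // 2))) 0xfc00
step 12: v1 <- ((lane % 5) - -8)      0xffff

Answer: 13 steps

v0: -1,-1,-1,-1,-1,-1,-1,-1,-1,-1,-1,-1,-1,-1,-1,-1
v3: 4,4,4,4,7,7,7,7,7,7,10,10,10,10,10,10
v1: 8,9,10,11,12,8,9,10,11,12,8,9,10,11,12,8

steps = 13; useful = 166; efficiency = 166/208 = 83/104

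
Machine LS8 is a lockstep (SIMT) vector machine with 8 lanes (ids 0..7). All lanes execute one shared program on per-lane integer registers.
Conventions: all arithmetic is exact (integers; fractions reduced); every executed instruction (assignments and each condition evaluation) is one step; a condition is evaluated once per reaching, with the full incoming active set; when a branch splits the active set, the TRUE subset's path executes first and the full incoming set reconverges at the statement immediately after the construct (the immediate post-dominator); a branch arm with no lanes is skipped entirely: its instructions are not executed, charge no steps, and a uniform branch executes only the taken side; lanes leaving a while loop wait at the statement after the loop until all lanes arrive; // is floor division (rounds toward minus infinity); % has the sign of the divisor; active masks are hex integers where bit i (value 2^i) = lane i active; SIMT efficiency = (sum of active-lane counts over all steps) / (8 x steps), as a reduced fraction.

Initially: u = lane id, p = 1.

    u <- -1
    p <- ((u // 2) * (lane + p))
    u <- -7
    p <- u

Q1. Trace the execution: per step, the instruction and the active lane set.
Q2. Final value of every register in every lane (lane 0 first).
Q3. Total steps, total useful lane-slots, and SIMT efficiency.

step 0: u <- -1                      0xff
step 1: p <- ((u // 2) * (lane + p)) 0xff
step 2: u <- -7                      0xff
step 3: p <- u                       0xff

Answer: 4 steps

u: -7,-7,-7,-7,-7,-7,-7,-7
p: -7,-7,-7,-7,-7,-7,-7,-7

steps = 4; useful = 32; efficiency = 32/32 = 1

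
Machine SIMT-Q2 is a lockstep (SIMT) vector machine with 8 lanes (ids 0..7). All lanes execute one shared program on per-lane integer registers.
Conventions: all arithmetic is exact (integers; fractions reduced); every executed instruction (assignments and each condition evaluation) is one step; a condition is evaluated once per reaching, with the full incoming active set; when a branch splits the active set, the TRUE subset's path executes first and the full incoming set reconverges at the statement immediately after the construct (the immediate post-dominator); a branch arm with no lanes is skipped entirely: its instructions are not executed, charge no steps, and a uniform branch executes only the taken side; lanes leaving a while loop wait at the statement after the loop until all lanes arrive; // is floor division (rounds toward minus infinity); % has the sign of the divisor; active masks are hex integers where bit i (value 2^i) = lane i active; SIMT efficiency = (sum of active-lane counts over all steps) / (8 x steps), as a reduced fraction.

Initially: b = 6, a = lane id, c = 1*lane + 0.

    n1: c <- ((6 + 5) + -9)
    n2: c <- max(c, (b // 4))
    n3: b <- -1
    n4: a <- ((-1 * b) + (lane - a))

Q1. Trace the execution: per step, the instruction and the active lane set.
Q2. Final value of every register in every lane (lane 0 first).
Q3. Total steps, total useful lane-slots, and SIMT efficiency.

step 0: c <- ((6 + 5) + -9)          0xff
step 1: c <- max(c, (b // 4))        0xff
step 2: b <- -1                      0xff
step 3: a <- ((-1 * b) + (lane - a)) 0xff

Answer: 4 steps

b: -1,-1,-1,-1,-1,-1,-1,-1
a: 1,1,1,1,1,1,1,1
c: 2,2,2,2,2,2,2,2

steps = 4; useful = 32; efficiency = 32/32 = 1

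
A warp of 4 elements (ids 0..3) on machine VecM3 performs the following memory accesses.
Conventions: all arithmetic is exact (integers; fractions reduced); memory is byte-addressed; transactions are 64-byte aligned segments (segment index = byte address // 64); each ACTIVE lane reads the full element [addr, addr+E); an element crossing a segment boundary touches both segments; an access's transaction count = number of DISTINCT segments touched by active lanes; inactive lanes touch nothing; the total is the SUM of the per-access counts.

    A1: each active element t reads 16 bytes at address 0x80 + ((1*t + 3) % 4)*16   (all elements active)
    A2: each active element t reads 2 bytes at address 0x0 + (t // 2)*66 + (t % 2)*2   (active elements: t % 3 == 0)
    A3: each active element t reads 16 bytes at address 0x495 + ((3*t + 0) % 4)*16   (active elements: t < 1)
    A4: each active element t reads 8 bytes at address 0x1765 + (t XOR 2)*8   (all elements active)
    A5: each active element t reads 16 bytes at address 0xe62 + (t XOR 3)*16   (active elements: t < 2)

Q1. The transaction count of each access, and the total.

A1: 1 transaction
A2: 2 transactions
A3: 1 transaction
A4: 2 transactions
A5: 1 transaction

Answer: 1,2,1,2,1; total 7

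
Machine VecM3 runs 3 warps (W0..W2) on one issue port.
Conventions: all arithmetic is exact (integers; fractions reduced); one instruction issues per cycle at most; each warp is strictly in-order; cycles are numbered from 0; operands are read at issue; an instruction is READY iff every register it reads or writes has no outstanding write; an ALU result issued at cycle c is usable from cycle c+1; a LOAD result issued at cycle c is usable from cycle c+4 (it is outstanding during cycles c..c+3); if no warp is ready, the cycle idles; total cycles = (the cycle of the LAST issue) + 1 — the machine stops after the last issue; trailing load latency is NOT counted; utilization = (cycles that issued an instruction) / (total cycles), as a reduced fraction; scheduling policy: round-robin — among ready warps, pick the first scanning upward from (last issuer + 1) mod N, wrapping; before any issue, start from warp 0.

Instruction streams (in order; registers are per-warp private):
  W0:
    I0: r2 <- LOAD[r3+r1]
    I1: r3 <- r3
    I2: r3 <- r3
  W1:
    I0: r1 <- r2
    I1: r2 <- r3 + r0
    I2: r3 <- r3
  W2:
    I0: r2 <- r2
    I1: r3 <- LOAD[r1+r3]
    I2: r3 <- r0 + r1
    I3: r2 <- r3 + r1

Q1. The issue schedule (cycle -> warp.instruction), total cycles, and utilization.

cycle 0: W0.I0
cycle 1: W1.I0
cycle 2: W2.I0
cycle 3: W0.I1
cycle 4: W1.I1
cycle 5: W2.I1
cycle 6: W0.I2
cycle 7: W1.I2
cycle 8: idle
cycle 9: W2.I2
cycle 10: W2.I3

Answer: 11 cycles, utilization 10/11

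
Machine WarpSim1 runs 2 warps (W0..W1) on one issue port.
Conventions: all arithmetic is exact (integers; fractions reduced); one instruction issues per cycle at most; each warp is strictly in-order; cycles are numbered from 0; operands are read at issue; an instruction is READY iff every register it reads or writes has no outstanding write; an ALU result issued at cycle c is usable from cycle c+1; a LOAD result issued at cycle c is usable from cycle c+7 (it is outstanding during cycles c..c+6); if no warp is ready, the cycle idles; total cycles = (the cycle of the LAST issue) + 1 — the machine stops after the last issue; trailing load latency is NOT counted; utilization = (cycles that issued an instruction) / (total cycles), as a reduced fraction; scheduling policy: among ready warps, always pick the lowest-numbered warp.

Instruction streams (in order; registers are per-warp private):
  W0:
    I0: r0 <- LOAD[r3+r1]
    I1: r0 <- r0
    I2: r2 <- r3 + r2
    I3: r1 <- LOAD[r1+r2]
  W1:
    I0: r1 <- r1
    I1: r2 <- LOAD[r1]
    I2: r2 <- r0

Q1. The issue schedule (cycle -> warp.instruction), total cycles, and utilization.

cycle 0: W0.I0
cycle 1: W1.I0
cycle 2: W1.I1
cycle 3: idle
cycle 4: idle
cycle 5: idle
cycle 6: idle
cycle 7: W0.I1
cycle 8: W0.I2
cycle 9: W0.I3
cycle 10: W1.I2

Answer: 11 cycles, utilization 7/11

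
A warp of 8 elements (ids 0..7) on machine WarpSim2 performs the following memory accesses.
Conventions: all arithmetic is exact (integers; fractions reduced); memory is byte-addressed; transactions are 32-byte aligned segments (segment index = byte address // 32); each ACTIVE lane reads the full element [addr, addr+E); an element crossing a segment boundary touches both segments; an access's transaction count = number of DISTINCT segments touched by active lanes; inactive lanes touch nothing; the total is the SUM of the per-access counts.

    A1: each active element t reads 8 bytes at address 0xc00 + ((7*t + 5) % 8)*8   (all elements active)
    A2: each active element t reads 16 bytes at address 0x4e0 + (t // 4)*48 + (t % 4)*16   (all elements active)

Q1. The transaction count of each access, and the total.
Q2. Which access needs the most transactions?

A1: 2 transactions
A2: 4 transactions

Answer: 2,4; total 6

Answer: A2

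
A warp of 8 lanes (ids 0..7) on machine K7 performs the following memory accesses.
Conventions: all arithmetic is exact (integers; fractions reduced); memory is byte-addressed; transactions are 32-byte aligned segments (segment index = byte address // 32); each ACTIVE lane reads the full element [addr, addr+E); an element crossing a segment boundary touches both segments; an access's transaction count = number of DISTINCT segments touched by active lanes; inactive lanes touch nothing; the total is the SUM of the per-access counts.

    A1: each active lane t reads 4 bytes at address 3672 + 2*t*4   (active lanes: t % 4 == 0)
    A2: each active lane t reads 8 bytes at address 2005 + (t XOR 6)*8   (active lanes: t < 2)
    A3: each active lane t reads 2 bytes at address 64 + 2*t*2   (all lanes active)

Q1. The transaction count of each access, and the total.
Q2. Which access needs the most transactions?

A1: 2 transactions
A2: 1 transaction
A3: 1 transaction

Answer: 2,1,1; total 4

Answer: A1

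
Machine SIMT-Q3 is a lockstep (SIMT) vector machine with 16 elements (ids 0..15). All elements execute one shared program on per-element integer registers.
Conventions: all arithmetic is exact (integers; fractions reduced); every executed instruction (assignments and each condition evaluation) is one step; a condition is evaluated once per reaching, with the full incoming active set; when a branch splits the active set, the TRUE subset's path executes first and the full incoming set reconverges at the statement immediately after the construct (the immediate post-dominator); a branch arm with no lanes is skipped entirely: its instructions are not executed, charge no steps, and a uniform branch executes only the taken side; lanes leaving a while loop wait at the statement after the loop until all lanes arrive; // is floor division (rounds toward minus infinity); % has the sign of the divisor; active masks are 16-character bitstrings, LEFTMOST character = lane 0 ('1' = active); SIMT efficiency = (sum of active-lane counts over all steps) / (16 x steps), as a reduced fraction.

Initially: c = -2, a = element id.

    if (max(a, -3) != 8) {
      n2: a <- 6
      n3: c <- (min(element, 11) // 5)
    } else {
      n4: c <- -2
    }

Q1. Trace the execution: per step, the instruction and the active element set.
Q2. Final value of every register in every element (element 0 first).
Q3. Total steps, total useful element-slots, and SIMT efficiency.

step 0: eval (max(a, -3) != 8)       1111111111111111
step 1: a <- 6                       1111111101111111
step 2: c <- (min(element, 11) // 5) 1111111101111111
step 3: c <- -2                      0000000010000000

Answer: 4 steps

c: 0,0,0,0,0,1,1,1,-2,1,2,2,2,2,2,2
a: 6,6,6,6,6,6,6,6,8,6,6,6,6,6,6,6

steps = 4; useful = 47; efficiency = 47/64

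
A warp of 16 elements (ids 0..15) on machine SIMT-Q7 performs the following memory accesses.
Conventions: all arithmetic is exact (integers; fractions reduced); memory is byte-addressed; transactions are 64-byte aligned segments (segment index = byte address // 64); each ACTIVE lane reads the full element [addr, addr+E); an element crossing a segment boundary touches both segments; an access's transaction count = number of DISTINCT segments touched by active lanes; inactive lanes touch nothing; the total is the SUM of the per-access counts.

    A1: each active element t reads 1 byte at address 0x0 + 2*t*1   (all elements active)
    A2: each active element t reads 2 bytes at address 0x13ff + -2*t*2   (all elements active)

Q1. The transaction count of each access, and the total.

A1: 1 transaction
A2: 2 transactions

Answer: 1,2; total 3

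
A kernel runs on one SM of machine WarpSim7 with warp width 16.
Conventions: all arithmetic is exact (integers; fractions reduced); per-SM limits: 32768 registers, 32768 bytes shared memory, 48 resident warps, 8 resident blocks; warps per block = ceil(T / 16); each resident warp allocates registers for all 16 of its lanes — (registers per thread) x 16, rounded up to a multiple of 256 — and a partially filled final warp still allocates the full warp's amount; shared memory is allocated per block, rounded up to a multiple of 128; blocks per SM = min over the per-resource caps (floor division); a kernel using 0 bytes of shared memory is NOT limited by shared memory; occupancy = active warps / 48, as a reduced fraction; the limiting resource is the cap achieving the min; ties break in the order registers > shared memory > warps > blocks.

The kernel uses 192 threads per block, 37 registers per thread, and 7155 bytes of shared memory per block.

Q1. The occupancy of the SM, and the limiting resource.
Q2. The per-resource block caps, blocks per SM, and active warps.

Answer: occupancy 3/4, limited by registers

registers: 3 blocks
shared memory: 4 blocks
warps: 4 blocks
blocks: 8 blocks

Answer: 3 blocks, 36 active warps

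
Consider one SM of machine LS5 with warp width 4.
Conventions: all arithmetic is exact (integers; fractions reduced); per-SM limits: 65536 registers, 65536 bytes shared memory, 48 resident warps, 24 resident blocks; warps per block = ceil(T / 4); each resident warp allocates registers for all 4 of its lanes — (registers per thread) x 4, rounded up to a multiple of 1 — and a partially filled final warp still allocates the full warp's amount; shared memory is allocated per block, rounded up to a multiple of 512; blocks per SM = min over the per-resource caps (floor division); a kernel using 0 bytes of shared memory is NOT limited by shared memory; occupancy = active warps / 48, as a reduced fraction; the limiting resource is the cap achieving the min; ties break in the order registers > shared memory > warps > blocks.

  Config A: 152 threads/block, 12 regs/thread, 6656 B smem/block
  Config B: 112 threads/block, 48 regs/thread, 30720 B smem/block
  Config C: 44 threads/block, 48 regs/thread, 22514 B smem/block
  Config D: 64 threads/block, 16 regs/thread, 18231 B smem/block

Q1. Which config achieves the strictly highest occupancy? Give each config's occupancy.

occupancies: A 19/24, B 7/12, C 11/24, D 1

Answer: D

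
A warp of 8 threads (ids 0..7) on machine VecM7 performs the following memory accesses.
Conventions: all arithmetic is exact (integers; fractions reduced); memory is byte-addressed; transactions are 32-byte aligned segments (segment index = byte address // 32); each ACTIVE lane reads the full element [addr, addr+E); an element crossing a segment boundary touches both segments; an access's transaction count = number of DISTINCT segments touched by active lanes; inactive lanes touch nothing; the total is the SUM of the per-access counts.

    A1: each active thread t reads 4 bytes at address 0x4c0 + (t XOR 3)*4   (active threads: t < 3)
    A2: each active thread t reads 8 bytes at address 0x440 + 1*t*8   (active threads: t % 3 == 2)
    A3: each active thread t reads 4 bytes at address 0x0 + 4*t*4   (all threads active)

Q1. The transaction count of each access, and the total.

A1: 1 transaction
A2: 2 transactions
A3: 4 transactions

Answer: 1,2,4; total 7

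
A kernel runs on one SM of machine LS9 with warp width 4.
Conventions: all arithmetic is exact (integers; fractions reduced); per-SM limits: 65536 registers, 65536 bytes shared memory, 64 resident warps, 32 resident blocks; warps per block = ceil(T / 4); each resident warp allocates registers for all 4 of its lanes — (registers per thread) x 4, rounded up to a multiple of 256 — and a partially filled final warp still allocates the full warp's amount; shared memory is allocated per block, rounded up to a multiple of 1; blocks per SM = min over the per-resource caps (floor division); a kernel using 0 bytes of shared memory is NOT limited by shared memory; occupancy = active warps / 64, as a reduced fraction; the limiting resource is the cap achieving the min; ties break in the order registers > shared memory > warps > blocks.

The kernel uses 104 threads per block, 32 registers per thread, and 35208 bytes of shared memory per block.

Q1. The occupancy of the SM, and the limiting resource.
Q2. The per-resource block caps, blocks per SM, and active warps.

Answer: occupancy 13/32, limited by shared memory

registers: 9 blocks
shared memory: 1 block
warps: 2 blocks
blocks: 32 blocks

Answer: 1 block, 26 active warps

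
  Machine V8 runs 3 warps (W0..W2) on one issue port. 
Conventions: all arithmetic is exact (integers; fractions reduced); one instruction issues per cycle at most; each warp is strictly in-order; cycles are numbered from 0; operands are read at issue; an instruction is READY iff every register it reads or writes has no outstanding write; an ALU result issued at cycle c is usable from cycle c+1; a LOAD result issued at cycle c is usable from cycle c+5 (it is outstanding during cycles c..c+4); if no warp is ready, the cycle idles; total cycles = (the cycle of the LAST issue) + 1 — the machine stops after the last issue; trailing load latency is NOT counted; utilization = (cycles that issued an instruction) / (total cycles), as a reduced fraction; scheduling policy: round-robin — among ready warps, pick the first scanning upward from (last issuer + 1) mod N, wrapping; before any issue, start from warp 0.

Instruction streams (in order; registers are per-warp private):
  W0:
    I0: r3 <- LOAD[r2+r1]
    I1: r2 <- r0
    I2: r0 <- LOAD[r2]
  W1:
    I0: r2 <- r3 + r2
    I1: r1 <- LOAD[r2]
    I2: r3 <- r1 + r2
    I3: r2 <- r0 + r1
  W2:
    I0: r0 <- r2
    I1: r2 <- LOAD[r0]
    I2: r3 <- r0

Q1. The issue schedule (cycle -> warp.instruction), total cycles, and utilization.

cycle 0: W0.I0
cycle 1: W1.I0
cycle 2: W2.I0
cycle 3: W0.I1
cycle 4: W1.I1
cycle 5: W2.I1
cycle 6: W0.I2
cycle 7: W2.I2
cycle 8: idle
cycle 9: W1.I2
cycle 10: W1.I3

Answer: 11 cycles, utilization 10/11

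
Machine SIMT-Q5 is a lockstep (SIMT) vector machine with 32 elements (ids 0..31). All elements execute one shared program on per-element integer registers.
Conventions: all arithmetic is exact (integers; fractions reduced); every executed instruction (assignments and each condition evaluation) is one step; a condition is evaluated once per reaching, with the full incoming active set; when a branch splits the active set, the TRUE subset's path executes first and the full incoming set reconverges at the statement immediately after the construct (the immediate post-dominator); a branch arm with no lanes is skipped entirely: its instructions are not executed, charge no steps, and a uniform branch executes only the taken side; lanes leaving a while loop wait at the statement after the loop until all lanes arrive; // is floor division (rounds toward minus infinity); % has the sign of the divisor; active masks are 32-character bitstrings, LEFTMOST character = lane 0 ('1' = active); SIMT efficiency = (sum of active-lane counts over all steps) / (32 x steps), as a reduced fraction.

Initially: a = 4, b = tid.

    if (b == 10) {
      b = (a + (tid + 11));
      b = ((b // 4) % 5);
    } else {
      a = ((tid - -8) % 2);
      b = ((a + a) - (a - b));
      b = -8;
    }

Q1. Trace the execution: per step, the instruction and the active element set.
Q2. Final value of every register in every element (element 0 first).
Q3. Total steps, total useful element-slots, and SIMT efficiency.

step 0: eval (b == 10)               11111111111111111111111111111111
step 1: b <- (a + (tid + 11))        00000000001000000000000000000000
step 2: b <- ((b // 4) % 5)          00000000001000000000000000000000
step 3: a <- ((tid - -8) % 2)        11111111110111111111111111111111
step 4: b <- ((a + a) - (a - b))     11111111110111111111111111111111
step 5: b <- -8                      11111111110111111111111111111111

Answer: 6 steps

a: 0,1,0,1,0,1,0,1,0,1,4,1,0,1,0,1,0,1,0,1,0,1,0,1,0,1,0,1,0,1,0,1
b: -8,-8,-8,-8,-8,-8,-8,-8,-8,-8,1,-8,-8,-8,-8,-8,-8,-8,-8,-8,-8,-8,-8,-8,-8,-8,-8,-8,-8,-8,-8,-8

steps = 6; useful = 127; efficiency = 127/192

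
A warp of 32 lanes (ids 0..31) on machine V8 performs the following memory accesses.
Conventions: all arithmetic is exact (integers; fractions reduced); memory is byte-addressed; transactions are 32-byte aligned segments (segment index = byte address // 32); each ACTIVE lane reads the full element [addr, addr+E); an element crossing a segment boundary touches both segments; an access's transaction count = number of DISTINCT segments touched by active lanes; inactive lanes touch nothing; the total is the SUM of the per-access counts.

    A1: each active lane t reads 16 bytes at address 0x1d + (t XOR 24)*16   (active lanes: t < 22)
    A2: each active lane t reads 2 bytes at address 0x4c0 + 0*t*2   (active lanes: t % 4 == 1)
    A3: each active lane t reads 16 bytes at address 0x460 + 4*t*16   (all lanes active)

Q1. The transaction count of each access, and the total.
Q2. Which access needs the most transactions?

A1: 13 transactions
A2: 1 transaction
A3: 32 transactions

Answer: 13,1,32; total 46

Answer: A3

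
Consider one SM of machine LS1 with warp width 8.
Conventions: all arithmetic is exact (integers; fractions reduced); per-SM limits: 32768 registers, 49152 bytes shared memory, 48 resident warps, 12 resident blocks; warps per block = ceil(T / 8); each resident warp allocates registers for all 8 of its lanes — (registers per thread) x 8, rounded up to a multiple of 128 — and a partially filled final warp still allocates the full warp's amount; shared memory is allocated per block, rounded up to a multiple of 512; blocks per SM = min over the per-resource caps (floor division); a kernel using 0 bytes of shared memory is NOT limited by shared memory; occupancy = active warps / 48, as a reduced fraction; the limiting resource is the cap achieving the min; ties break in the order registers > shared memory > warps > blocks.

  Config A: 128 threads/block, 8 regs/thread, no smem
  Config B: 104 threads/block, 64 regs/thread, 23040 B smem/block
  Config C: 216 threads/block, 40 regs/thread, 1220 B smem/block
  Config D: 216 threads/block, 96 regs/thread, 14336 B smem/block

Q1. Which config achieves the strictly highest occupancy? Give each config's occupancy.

occupancies: A 1, B 13/24, C 9/16, D 9/16

Answer: A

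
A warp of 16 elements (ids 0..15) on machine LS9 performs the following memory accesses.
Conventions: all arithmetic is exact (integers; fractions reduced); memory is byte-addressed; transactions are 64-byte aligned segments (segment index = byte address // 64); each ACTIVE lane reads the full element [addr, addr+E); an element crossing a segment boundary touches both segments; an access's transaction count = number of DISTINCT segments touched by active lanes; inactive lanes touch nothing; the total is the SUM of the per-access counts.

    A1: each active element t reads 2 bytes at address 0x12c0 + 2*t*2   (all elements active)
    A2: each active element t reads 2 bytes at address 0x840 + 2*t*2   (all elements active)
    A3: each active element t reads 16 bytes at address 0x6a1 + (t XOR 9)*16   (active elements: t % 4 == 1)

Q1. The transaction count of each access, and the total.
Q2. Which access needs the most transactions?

A1: 1 transaction
A2: 1 transaction
A3: 4 transactions

Answer: 1,1,4; total 6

Answer: A3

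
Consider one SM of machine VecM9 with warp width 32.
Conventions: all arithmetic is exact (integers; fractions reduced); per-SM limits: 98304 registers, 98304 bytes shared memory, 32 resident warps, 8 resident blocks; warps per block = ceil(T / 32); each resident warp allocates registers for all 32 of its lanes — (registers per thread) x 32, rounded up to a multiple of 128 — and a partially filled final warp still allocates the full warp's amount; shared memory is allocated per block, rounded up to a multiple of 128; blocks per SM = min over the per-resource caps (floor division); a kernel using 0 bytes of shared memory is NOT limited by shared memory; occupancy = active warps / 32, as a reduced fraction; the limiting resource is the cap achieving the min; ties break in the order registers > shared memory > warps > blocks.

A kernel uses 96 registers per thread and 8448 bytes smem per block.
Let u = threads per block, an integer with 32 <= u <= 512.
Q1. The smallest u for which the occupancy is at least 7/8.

Answer: u = 97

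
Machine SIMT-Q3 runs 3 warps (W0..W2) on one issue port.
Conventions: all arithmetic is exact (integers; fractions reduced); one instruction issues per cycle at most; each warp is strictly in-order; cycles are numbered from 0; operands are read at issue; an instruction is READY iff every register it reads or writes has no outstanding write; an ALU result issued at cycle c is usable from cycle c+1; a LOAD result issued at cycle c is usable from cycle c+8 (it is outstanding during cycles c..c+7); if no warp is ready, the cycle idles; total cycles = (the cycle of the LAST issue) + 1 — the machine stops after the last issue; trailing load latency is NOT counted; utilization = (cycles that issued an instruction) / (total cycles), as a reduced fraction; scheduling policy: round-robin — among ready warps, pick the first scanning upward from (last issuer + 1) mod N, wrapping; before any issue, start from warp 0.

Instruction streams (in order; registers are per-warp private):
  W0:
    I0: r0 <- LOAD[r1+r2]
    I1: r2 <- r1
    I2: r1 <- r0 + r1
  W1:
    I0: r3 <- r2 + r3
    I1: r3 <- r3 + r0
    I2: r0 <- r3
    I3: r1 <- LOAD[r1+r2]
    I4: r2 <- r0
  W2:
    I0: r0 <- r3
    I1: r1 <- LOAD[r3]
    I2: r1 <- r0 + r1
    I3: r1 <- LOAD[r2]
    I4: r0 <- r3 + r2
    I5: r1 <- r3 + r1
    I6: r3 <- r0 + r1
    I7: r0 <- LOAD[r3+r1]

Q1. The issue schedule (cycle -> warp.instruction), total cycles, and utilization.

cycle 0: W0.I0
cycle 1: W1.I0
cycle 2: W2.I0
cycle 3: W0.I1
cycle 4: W1.I1
cycle 5: W2.I1
cycle 6: W1.I2
cycle 7: W1.I3
cycle 8: W0.I2
cycle 9: W1.I4
cycle 10: idle
cycle 11: idle
cycle 12: idle
cycle 13: W2.I2
cycle 14: W2.I3
cycle 15: W2.I4
cycle 16: idle
cycle 17: idle
cycle 18: idle
cycle 19: idle
cycle 20: idle
cycle 21: idle
cycle 22: W2.I5
cycle 23: W2.I6
cycle 24: W2.I7

Answer: 25 cycles, utilization 16/25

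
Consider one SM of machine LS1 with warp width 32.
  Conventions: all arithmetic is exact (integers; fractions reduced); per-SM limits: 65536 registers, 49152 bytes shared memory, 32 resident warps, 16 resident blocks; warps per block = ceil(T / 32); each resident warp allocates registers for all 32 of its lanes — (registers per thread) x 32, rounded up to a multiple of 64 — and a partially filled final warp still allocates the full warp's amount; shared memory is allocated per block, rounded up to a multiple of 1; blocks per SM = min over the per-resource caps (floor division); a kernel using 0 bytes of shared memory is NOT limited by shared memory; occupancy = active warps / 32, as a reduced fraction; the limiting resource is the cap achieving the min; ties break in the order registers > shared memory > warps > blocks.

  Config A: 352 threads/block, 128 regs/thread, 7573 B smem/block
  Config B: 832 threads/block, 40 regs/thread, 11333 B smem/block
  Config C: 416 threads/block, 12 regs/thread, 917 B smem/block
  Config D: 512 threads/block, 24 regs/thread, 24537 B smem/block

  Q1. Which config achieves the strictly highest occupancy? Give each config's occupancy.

occupancies: A 11/32, B 13/16, C 13/16, D 1

Answer: D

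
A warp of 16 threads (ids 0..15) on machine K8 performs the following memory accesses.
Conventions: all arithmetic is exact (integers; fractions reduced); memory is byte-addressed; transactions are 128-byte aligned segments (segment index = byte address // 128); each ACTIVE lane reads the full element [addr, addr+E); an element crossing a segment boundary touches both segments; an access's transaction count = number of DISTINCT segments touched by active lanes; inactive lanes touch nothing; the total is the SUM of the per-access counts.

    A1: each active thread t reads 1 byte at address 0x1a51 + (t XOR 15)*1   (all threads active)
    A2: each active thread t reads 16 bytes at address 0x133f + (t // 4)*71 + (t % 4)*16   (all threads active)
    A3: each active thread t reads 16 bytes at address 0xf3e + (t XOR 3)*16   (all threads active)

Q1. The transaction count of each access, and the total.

A1: 1 transaction
A2: 3 transactions
A3: 3 transactions

Answer: 1,3,3; total 7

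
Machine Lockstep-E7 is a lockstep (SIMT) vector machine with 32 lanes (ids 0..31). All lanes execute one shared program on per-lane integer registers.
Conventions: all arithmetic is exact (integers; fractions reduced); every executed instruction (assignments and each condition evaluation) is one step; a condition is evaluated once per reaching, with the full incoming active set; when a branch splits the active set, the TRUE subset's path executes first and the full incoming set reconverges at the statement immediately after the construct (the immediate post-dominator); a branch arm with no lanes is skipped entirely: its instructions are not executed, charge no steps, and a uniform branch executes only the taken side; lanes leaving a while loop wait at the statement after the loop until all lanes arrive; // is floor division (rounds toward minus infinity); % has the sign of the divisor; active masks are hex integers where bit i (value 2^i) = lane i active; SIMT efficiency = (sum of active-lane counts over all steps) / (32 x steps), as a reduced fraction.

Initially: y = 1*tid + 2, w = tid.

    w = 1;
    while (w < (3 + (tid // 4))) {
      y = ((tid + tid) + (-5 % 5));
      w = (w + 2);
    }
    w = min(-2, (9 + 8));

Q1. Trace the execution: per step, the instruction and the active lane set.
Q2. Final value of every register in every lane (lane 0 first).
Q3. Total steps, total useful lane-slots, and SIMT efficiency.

step 0: w <- 1                       0xffffffff
step 1: eval (w < (3 + (tid // 4)))  0xffffffff
step 2: y <- ((tid + tid) + (-5 % 5)) 0xffffffff
step 3: w <- (w + 2)                 0xffffffff
step 4: eval (w < (3 + (tid // 4)))  0xffffffff
step 5: y <- ((tid + tid) + (-5 % 5)) 0xfffffff0
step 6: w <- (w + 2)                 0xfffffff0
step 7: eval (w < (3 + (tid // 4)))  0xfffffff0
step 8: y <- ((tid + tid) + (-5 % 5)) 0xfffff000
step 9: w <- (w + 2)                 0xfffff000
step 10: eval (w < (3 + (tid // 4)))  0xfffff000
step 11: y <- ((tid + tid) + (-5 % 5)) 0xfff00000
step 12: w <- (w + 2)                 0xfff00000
step 13: eval (w < (3 + (tid // 4)))  0xfff00000
step 14: y <- ((tid + tid) + (-5 % 5)) 0xf0000000
step 15: w <- (w + 2)                 0xf0000000
step 16: eval (w < (3 + (tid // 4)))  0xf0000000
step 17: w <- min(-2, (9 + 8))        0xffffffff

Answer: 18 steps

y: 0,2,4,6,8,10,12,14,16,18,20,22,24,26,28,30,32,34,36,38,40,42,44,46,48,50,52,54,56,58,60,62
w: -2,-2,-2,-2,-2,-2,-2,-2,-2,-2,-2,-2,-2,-2,-2,-2,-2,-2,-2,-2,-2,-2,-2,-2,-2,-2,-2,-2,-2,-2,-2,-2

steps = 18; useful = 384; efficiency = 384/576 = 2/3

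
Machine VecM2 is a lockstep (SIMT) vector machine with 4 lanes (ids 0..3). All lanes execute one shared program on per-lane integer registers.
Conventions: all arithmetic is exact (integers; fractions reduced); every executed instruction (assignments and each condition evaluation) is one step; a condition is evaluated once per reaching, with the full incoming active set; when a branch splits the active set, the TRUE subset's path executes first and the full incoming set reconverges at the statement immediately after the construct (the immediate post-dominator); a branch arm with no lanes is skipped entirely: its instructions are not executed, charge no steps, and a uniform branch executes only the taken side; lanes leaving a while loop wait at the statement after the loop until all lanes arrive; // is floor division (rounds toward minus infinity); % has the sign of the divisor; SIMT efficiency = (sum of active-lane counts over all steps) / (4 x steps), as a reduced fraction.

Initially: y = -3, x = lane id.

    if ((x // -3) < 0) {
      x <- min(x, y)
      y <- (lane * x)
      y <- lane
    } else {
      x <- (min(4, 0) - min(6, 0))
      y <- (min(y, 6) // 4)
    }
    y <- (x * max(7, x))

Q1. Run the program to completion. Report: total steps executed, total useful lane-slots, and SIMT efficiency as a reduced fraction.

Answer: 7 steps, 19 useful, 19/28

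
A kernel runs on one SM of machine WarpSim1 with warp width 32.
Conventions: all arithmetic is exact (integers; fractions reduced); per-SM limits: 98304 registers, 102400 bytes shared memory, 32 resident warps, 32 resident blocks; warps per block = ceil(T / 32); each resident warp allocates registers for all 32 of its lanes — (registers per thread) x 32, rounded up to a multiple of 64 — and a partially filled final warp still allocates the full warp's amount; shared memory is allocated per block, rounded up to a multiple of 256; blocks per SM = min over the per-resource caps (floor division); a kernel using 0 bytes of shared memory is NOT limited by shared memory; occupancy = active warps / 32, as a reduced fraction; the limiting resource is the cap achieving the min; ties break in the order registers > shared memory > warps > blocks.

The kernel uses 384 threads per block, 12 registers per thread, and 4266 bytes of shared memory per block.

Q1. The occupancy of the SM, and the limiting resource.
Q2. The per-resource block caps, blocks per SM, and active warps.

Answer: occupancy 3/4, limited by warps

registers: 21 blocks
shared memory: 23 blocks
warps: 2 blocks
blocks: 32 blocks

Answer: 2 blocks, 24 active warps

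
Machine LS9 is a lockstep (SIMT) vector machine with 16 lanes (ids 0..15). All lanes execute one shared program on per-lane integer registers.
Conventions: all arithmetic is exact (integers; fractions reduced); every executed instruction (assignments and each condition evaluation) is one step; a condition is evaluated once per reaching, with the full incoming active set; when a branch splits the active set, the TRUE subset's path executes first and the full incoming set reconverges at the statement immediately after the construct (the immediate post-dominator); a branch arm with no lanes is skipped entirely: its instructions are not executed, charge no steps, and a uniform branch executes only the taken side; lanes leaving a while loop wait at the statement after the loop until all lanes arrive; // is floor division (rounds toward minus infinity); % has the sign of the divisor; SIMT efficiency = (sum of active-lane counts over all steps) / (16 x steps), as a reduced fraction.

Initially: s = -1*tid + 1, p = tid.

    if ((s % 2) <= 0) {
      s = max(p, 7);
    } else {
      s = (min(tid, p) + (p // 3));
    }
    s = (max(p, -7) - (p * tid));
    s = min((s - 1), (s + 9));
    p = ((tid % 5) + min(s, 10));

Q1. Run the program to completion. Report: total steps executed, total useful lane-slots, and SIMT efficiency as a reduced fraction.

Answer: 6 steps, 80 useful, 5/6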